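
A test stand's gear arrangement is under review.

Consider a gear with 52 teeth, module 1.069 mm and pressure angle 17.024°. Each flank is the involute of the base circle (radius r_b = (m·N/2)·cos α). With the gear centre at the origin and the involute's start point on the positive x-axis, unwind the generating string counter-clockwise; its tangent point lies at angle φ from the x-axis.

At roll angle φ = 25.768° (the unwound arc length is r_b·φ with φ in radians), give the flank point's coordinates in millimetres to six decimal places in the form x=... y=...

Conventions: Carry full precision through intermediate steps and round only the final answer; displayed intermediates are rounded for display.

x=29.129425 y=0.789651

single-mesh involute tooth geometry (52T wheel at module 1.069)
pitch radius r_p = m·N/2 = 1.069·52/2 = 27.794000
base radius r_b = r_p·cos α = 27.794000·cos 17.024° = 26.576128
roll angle φ = 25.768° = 0.44973644 rad
x = r_b·(cos φ + φ·sin φ) = 29.129425
y = r_b·(sin φ − φ·cos φ) = 0.789651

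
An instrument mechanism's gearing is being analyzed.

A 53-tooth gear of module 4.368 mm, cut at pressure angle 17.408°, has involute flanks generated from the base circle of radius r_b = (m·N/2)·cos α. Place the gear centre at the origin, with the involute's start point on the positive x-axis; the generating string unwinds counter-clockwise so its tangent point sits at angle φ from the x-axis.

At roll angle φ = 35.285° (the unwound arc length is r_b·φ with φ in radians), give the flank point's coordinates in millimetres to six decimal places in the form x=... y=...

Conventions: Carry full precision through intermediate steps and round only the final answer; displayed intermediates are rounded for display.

single-mesh involute tooth geometry (53T wheel at module 4.368)
pitch radius r_p = m·N/2 = 4.368·53/2 = 115.752000
base radius r_b = r_p·cos α = 115.752000·cos 17.408° = 110.450392
roll angle φ = 35.285° = 0.61583943 rad
x = r_b·(cos φ + φ·sin φ) = 129.450594
y = r_b·(sin φ − φ·cos φ) = 8.277272

x=129.450594 y=8.277272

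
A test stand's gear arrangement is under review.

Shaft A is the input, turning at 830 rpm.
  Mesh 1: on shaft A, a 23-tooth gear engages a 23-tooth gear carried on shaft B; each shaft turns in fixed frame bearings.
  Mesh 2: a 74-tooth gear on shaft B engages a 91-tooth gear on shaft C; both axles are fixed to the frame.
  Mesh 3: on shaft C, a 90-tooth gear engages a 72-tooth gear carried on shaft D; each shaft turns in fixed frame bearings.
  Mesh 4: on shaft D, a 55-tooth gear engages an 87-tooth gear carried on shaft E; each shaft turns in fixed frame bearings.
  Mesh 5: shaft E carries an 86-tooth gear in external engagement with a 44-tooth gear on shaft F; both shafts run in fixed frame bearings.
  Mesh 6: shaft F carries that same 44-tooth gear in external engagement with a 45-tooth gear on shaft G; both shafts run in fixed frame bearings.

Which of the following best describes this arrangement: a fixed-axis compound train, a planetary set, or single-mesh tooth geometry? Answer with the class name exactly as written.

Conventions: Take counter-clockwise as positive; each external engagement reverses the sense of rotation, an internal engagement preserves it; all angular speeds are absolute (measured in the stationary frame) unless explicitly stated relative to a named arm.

fixed-axis compound train

topology: fixed-axis compound train — 6 meshes, A→G
classification: fixed-axis compound train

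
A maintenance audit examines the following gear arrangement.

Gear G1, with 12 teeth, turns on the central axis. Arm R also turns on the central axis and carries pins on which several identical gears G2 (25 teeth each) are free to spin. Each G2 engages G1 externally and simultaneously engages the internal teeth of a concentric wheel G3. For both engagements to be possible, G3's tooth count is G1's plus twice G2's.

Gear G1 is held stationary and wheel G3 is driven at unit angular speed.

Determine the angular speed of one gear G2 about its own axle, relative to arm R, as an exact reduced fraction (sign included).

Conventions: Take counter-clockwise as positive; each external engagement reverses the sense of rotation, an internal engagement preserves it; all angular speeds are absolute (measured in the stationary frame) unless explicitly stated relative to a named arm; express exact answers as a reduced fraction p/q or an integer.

class = planetary set [G3 = 12+2·25 = 62; Willis about the carrier]
ring teeth: 12 + 2·25 = 62
12(ω_sun−ω_arm) = −62(ω_ring−ω_arm),  ω_sun = 0, ω_ring = 1
12(0−ω_arm) = −62(1−ω_arm)  ⇒  74·ω_arm = 62  ⇒  ω_arm = 31/37
sun–planet mesh: 12·(0−31/37) = −25·(ω_p−ω_arm)  ⇒  ω_p−ω_arm = 372/925
exact speed ratio = 372/925

372/925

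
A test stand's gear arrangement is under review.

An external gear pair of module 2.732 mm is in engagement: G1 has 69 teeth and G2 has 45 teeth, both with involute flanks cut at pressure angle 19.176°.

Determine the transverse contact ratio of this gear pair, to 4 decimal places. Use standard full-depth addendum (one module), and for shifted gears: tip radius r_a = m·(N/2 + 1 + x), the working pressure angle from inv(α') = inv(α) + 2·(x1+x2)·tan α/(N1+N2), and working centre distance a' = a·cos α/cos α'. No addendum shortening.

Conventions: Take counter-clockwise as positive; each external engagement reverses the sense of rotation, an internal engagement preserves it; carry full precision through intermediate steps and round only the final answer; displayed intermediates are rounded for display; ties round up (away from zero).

topology: single-mesh involute geometry — m = 2.732, 69T/45T pair
base radii: r_b1 = 89.024227, r_b2 = 58.059278
tip radii: r_a1 = 96.986000, r_a2 = 64.202000
no profile shift: α' = α, a' = a
action lengths: √(r_a1²−r_b1²) = 38.483390, √(r_a2²−r_b2²) = 27.404690
base pitch p_b = π·m·cos α = 8.106605
CR = (38.483390 + 27.404690 − 155.724000·sin 19.17600°)/8.106605 = 1.817932
contact ratio ≈ 1.8179

1.8179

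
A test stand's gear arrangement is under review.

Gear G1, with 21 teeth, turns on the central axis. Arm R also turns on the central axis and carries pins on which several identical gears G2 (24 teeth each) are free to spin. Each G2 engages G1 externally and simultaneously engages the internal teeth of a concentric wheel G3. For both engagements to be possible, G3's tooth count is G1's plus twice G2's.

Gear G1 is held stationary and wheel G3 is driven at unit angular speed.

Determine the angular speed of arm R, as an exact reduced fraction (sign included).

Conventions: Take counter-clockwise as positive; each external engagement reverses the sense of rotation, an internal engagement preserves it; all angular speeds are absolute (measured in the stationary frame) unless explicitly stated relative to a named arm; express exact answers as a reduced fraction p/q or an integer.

class = planetary set [G3 = 21+2·24 = 69; Willis about the carrier]
ring teeth: 21 + 2·24 = 69
21(ω_sun−ω_arm) = −69(ω_ring−ω_arm),  ω_sun = 0, ω_ring = 1
21(0−ω_arm) = −69(1−ω_arm)  ⇒  90·ω_arm = 69  ⇒  ω_arm = 23/30
exact speed ratio = 23/30

23/30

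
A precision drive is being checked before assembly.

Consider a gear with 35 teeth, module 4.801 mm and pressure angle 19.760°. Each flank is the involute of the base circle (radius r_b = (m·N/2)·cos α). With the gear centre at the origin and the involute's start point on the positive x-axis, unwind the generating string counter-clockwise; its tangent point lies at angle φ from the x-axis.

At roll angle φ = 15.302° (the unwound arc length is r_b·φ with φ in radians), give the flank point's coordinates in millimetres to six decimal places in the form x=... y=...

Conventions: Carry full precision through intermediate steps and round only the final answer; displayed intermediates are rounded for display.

x=81.840120 y=0.498503

recognized (one wheel, involute flank): single-mesh tooth geometry, m = 4.801, N = 35
pitch radius r_p = m·N/2 = 4.801·35/2 = 84.017500
base radius r_b = r_p·cos α = 84.017500·cos 19.760° = 79.070300
roll angle φ = 15.302° = 0.26707028 rad
x = r_b·(cos φ + φ·sin φ) = 81.840120
y = r_b·(sin φ − φ·cos φ) = 0.498503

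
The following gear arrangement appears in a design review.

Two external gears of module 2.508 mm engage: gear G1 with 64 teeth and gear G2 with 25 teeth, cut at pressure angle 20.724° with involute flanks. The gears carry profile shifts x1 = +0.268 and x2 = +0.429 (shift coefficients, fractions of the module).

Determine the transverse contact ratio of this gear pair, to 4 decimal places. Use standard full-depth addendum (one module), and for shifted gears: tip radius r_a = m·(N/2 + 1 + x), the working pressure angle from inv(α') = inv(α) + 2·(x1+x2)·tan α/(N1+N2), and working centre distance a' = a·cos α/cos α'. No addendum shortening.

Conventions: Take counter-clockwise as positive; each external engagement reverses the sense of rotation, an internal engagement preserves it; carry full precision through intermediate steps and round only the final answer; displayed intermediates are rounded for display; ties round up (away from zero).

1.5524

recognized (one external pair, fixed centres): single-mesh tooth geometry, m = 2.508, N1 = 64, N2 = 25
base radii: r_b1 = 75.063107, r_b2 = 29.321526
tip radii: r_a1 = 83.436144, r_a2 = 34.933932
inv(α') = inv(20.724°) + 2·(+0.268+0.429)·tan α/(64+25) = 0.02257127  ⇒  α' = 22.84692°
a' = a·cos α / cos α' = 111.6060·cos 20.724°/cos 22.84692° = 113.271275
action lengths: √(r_a1²−r_b1²) = 36.429660, √(r_a2²−r_b2²) = 18.990201
base pitch p_b = π·m·cos α = 7.369303
CR = (36.429660 + 18.990201 − 113.271275·sin 22.84692°)/7.369303 = 1.552382
contact ratio ≈ 1.5524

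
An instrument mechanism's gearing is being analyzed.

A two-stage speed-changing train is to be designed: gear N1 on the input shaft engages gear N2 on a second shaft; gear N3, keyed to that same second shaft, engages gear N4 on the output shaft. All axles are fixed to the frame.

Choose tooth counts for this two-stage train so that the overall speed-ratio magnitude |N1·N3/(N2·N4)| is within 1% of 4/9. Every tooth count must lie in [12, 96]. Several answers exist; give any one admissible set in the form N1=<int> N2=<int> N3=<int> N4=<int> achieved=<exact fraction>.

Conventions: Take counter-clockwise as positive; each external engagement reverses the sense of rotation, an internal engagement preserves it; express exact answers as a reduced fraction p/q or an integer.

N1=12 N2=18 N3=12 N4=18 achieved=4/9

topology: fixed-axis compound train — 2 stages, target 4/9
target = 4/9 in lowest terms: an exact hit needs N1·N3 = k·4 and N2·N4 = k·9 for one integer k, every count in [12, 96]; additionally prefer no 1:1 stage (N1 ≠ N2, N3 ≠ N4)
k = 1…35: no 1:1-free in-range split of k·4 and k·9 into factor pairs; take k = 36
k = 36: N1·N3 = 144 = 12·12, N2·N4 = 324 = 18·18
achieved = 12·12/(18·18) = 4/9; |achieved − target| = 0 ≤ 1/225 ✓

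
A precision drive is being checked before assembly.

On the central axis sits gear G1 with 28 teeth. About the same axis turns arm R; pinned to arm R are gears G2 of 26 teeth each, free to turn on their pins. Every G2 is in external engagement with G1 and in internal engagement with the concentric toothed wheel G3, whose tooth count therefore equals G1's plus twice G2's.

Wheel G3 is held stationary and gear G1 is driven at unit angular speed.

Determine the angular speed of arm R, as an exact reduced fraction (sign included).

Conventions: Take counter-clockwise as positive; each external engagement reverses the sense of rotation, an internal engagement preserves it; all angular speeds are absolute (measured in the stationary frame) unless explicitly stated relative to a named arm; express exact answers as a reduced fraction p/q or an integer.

topology: planetary set — G1 28T / G2 26T / G3 80T, arm = carrier (Willis)
ring teeth: 28 + 2·26 = 80
28(ω_sun−ω_arm) = −80(ω_ring−ω_arm),  ω_ring = 0, ω_sun = 1
28(1−ω_arm) = −80(0−ω_arm)  ⇒  108·ω_arm = 28  ⇒  ω_arm = 7/27
exact speed ratio = 7/27

7/27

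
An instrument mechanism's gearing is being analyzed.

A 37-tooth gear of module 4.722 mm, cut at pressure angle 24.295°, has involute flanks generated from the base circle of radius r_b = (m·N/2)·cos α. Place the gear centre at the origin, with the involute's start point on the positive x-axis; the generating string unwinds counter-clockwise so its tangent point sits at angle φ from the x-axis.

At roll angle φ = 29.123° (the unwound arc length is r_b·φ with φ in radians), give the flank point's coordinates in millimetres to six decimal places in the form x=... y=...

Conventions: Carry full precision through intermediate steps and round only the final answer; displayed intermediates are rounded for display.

recognized (one wheel, involute flank): single-mesh tooth geometry, m = 4.722, N = 37
pitch radius r_p = m·N/2 = 4.722·37/2 = 87.357000
base radius r_b = r_p·cos α = 87.357000·cos 24.295° = 79.620593
roll angle φ = 29.123° = 0.50829224 rad
x = r_b·(cos φ + φ·sin φ) = 89.251157
y = r_b·(sin φ − φ·cos φ) = 3.396115

x=89.251157 y=3.396115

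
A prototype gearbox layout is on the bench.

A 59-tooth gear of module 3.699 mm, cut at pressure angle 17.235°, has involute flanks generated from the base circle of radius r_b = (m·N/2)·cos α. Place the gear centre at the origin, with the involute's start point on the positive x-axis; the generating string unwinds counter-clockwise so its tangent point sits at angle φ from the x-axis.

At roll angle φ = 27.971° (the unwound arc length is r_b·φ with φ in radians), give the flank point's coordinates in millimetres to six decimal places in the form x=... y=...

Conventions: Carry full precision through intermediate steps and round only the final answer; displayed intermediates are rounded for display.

topology: single-mesh involute geometry — m = 3.699, N = 59
pitch radius r_p = m·N/2 = 3.699·59/2 = 109.120500
base radius r_b = r_p·cos α = 109.120500·cos 17.235° = 104.220722
roll angle φ = 27.971° = 0.48818605 rad
x = r_b·(cos φ + φ·sin φ) = 115.909739
y = r_b·(sin φ − φ·cos φ) = 3.946418

x=115.909739 y=3.946418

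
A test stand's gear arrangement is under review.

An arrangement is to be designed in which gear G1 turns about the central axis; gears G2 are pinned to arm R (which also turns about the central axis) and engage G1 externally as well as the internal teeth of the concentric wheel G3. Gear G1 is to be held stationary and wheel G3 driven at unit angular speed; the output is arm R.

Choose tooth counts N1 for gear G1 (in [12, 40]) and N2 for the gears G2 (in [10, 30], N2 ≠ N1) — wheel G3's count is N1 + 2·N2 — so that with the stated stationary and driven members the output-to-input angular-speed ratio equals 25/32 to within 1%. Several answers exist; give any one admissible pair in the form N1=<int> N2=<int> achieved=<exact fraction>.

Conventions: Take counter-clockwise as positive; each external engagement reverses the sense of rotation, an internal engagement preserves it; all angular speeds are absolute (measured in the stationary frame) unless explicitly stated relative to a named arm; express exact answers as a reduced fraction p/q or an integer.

planetary set to be sized for 25/32 (Willis relation)
Willis with ω_sun = 0: ω_arm/ω_ring = N3/(N1+N3); set equal to 25/32  ⇒  N3/N1 = (25/32)/(1 − 25/32) = 25/7
N3 = N1 + 2·N2  ⇒  N2/N1 = (N3/N1 − 1)/2 = (25/7 − 1)/2 = 9/7
smallest multiple with N1 ≥ 12 and N2 ≥ 10: k = 2  ⇒  N1 = 2·7 = 14, N2 = 2·9 = 18 (N1 ≤ 40, N2 ≤ 30, N2 ≠ N1 ✓), N3 = 14 + 2·18 = 50
check: N3/(N1+N3) with N1 = 14, N3 = 50 gives 25/32; |achieved − target| = 0 ≤ 1/128 ✓

N1=14 N2=18 achieved=25/32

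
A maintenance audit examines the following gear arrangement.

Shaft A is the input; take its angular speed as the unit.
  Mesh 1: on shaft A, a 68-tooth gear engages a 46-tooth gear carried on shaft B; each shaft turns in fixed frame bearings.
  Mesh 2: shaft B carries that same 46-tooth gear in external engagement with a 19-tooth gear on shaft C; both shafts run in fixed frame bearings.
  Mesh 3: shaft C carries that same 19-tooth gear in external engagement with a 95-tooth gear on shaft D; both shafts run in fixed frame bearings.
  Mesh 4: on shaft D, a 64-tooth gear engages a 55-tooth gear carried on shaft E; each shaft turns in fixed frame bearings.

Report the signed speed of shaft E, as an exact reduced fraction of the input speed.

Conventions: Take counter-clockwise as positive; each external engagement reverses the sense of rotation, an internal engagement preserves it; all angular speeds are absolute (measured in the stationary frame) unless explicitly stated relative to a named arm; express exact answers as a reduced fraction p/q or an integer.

4-mesh fixed-axis compound train (all bearings frame-fixed)
mesh 1 [68T→46T]: |ω|/ω_in = 1×68/46 = 34/23, sense flips to −
mesh 2 [46T→19T]: |ω|/ω_in = (34/23)×46/19 = 68/19, sense flips to +
mesh 3 [19T→95T]: |ω|/ω_in = (68/19)×19/95 = 68/95, sense flips to −
mesh 4 [64T→55T]: |ω|/ω_in = (68/95)×64/55 = 4352/5225, sense flips to +
signed output speed (× input speed) = 4352/5225

4352/5225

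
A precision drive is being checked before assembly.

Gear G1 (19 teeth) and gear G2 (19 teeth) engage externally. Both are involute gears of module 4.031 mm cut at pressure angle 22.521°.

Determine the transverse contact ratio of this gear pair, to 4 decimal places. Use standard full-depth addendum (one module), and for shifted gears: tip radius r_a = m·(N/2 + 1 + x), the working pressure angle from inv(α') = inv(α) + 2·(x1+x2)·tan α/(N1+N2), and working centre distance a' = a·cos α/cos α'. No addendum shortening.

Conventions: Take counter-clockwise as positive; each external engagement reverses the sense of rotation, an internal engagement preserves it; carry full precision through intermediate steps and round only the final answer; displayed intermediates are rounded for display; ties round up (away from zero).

class = single-mesh tooth geometry [involute pair 19T × 19T, m = 4.031]
base radii: r_b1 = 35.374131, r_b2 = 35.374131
tip radii: r_a1 = 42.325500, r_a2 = 42.325500
no profile shift: α' = α, a' = a
action lengths: √(r_a1²−r_b1²) = 23.240456, √(r_a2²−r_b2²) = 23.240456
base pitch p_b = π·m·cos α = 11.698012
CR = (23.240456 + 23.240456 − 76.589000·sin 22.52100°)/11.698012 = 1.465688
contact ratio ≈ 1.4657

1.4657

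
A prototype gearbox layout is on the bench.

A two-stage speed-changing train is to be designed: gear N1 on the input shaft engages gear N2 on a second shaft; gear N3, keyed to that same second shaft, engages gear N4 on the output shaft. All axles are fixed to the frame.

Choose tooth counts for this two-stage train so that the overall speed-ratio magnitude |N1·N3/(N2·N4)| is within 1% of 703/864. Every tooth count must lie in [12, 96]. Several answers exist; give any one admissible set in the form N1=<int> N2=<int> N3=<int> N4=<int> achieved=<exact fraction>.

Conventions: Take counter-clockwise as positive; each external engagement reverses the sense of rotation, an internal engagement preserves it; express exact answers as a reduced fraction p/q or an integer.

N1=19 N2=12 N3=37 N4=72 achieved=703/864

2-stage fixed-axis compound train for ratio 703/864
target = 703/864 in lowest terms: an exact hit needs N1·N3 = k·703 and N2·N4 = k·864 for one integer k, every count in [12, 96]; additionally prefer no 1:1 stage (N1 ≠ N2, N3 ≠ N4)
k = 1: N1·N3 = 703 = 19·37, N2·N4 = 864 = 12·72
achieved = 19·37/(12·72) = 703/864; |achieved − target| = 0 ≤ 703/86400 ✓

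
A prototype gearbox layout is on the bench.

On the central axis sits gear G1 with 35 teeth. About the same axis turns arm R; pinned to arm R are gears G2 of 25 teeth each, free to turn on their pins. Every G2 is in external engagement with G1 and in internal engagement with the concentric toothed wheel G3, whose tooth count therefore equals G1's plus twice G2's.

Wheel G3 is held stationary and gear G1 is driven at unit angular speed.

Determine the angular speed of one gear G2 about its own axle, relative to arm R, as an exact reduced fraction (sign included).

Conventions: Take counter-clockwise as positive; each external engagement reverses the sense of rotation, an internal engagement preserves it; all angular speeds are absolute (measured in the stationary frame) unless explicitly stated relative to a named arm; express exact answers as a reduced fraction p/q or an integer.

-119/120

class = planetary set [G3 = 35+2·25 = 85; Willis about the carrier]
ring teeth: 35 + 2·25 = 85
35(ω_sun−ω_arm) = −85(ω_ring−ω_arm),  ω_ring = 0, ω_sun = 1
35(1−ω_arm) = −85(0−ω_arm)  ⇒  120·ω_arm = 35  ⇒  ω_arm = 7/24
sun–planet mesh: 35·(1−7/24) = −25·(ω_p−ω_arm)  ⇒  ω_p−ω_arm = -119/120
exact speed ratio = -119/120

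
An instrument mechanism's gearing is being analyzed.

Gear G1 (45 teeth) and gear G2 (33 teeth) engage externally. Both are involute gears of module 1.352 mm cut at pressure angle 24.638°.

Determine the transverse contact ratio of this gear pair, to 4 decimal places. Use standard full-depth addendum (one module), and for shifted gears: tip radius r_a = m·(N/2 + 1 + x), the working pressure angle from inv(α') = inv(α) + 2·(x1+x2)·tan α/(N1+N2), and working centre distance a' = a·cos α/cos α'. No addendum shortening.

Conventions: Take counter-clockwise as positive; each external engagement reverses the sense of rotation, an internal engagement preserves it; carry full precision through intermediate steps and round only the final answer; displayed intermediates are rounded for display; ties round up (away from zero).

1.5178

class = single-mesh tooth geometry [involute pair 45T × 33T, m = 1.352]
base radii: r_b1 = 27.650558, r_b2 = 20.277076
tip radii: r_a1 = 31.772000, r_a2 = 23.660000
no profile shift: α' = α, a' = a
action lengths: √(r_a1²−r_b1²) = 15.649493, √(r_a2²−r_b2²) = 12.191628
base pitch p_b = π·m·cos α = 3.860746
CR = (15.649493 + 12.191628 − 52.728000·sin 24.63800°)/3.860746 = 1.517757
contact ratio ≈ 1.5178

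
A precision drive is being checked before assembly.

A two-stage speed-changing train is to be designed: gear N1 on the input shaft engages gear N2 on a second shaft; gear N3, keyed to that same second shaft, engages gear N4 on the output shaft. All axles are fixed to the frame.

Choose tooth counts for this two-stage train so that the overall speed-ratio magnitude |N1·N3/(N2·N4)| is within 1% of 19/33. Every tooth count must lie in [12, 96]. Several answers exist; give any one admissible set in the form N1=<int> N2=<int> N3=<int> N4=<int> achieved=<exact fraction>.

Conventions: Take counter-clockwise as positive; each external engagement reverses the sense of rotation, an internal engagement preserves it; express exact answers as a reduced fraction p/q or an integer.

N1=12 N2=33 N3=19 N4=12 achieved=19/33

2-stage fixed-axis compound train for ratio 19/33
target = 19/33 in lowest terms: an exact hit needs N1·N3 = k·19 and N2·N4 = k·33 for one integer k, every count in [12, 96]; additionally prefer no 1:1 stage (N1 ≠ N2, N3 ≠ N4)
k = 1…11: no 1:1-free in-range split of k·19 and k·33 into factor pairs; take k = 12
k = 12: N1·N3 = 228 = 12·19, N2·N4 = 396 = 33·12
achieved = 12·19/(33·12) = 19/33; |achieved − target| = 0 ≤ 19/3300 ✓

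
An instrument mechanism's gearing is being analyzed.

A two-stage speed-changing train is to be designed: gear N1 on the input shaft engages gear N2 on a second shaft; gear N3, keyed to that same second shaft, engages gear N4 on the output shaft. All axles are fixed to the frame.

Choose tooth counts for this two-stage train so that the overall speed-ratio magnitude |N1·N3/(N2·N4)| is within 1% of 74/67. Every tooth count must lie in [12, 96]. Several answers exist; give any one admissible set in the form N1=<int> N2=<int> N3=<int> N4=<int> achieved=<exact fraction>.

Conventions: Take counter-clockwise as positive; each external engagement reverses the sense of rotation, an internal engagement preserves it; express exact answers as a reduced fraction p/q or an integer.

N1=12 N2=67 N3=74 N4=12 achieved=74/67

class = fixed-axis compound train [2-stage, 74/67 wanted]
target = 74/67 in lowest terms: an exact hit needs N1·N3 = k·74 and N2·N4 = k·67 for one integer k, every count in [12, 96]; additionally prefer no 1:1 stage (N1 ≠ N2, N3 ≠ N4)
k = 1…11: no 1:1-free in-range split of k·74 and k·67 into factor pairs; take k = 12
k = 12: N1·N3 = 888 = 12·74, N2·N4 = 804 = 67·12
achieved = 12·74/(67·12) = 74/67; |achieved − target| = 0 ≤ 37/3350 ✓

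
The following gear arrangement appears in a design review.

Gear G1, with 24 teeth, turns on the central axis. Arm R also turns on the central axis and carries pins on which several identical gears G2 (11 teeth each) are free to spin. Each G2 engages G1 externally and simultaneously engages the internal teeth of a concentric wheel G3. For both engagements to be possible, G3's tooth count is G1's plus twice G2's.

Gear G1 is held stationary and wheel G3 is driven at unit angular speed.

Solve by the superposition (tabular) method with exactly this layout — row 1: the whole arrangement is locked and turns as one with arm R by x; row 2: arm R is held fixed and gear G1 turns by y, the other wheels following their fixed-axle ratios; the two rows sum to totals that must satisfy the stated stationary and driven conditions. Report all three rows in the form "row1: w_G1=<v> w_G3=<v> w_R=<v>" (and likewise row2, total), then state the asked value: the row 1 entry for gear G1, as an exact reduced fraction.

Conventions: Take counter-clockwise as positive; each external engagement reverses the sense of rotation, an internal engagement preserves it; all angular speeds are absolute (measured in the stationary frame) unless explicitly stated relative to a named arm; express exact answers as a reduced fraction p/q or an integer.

class = planetary set [G3 = 24+2·11 = 46; Willis about the carrier]
row 1 (train locked, turned with arm): all members turn x
row 2 — arm fixed, fixed-axis ratios: sun y, ring −(24/46)·y, arm 0
boundary: total ω_sun = x + y = 0 and total ω_ring = x − (24/46)·y = 1  ⇒  y = -23/35, x = 23/35
row 2 ring = −(24/46)·(-23/35) = 12/35
totals (row 1 + row 2): sun 23/35 + (-23/35) = 0, ring 23/35 + 12/35 = 1, arm 23/35 + 0 = 23/35
asked cell (row1, sun) = 23/35

row1: w_G1=23/35 w_G3=23/35 w_R=23/35
row2: w_G1=-23/35 w_G3=12/35 w_R=0
total: w_G1=0 w_G3=1 w_R=23/35
asked value: 23/35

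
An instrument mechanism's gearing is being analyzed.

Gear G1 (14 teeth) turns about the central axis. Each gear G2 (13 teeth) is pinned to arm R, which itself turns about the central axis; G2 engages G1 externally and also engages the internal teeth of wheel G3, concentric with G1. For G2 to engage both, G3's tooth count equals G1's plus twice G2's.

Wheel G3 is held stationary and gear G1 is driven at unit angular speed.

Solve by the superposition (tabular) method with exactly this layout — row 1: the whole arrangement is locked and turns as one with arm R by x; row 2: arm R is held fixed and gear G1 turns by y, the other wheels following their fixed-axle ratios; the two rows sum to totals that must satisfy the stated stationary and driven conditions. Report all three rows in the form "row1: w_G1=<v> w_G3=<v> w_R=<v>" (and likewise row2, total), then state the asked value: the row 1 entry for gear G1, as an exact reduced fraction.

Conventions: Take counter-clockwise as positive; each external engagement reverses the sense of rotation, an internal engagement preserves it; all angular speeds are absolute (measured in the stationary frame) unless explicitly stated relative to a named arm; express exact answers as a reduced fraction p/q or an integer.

class = planetary set [G3 = 14+2·13 = 40; Willis about the carrier]
row 1 — lock + rotate with arm: ω_sun = ω_ring = ω_arm = x
superposition row 2 [arm held]: sun y, ring −(14/40)·y, arm 0
boundary: total ω_ring = x − (14/40)·y = 0 and total ω_sun = x + y = 1  ⇒  y = 20/27, x = 7/27
row 2 ring = −(14/40)·20/27 = -7/27
totals (row 1 + row 2): sun 7/27 + 20/27 = 1, ring 7/27 + (-7/27) = 0, arm 7/27 + 0 = 7/27
asked cell (row1, sun) = 7/27

row1: w_G1=7/27 w_G3=7/27 w_R=7/27
row2: w_G1=20/27 w_G3=-7/27 w_R=0
total: w_G1=1 w_G3=0 w_R=7/27
asked value: 7/27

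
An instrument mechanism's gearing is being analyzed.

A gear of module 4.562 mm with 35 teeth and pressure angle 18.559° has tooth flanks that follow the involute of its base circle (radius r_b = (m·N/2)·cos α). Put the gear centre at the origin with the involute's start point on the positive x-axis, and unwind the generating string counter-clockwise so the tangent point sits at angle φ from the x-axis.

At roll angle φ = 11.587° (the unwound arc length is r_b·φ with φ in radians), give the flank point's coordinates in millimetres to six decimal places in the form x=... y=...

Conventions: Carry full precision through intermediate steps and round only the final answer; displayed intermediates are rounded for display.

class = single-mesh tooth geometry [base-circle involute, m = 4.562, 35T]
pitch radius r_p = m·N/2 = 4.562·35/2 = 79.835000
base radius r_b = r_p·cos α = 79.835000·cos 18.559° = 75.683293
roll angle φ = 11.587° = 0.20223130 rad
x = r_b·(cos φ + φ·sin φ) = 77.215134
y = r_b·(sin φ − φ·cos φ) = 0.207801

x=77.215134 y=0.207801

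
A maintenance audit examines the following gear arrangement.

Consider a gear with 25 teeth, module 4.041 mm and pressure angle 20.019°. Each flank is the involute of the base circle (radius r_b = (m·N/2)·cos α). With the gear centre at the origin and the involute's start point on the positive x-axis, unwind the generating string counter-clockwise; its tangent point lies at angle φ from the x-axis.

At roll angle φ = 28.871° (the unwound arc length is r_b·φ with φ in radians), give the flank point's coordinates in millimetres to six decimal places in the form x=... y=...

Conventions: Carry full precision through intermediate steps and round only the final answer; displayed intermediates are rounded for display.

x=53.108709 y=1.973155

recognized (one wheel, involute flank): single-mesh tooth geometry, m = 4.041, N = 25
pitch radius r_p = m·N/2 = 4.041·25/2 = 50.512500
base radius r_b = r_p·cos α = 50.512500·cos 20.019° = 47.460492
roll angle φ = 28.871° = 0.50389401 rad
x = r_b·(cos φ + φ·sin φ) = 53.108709
y = r_b·(sin φ − φ·cos φ) = 1.973155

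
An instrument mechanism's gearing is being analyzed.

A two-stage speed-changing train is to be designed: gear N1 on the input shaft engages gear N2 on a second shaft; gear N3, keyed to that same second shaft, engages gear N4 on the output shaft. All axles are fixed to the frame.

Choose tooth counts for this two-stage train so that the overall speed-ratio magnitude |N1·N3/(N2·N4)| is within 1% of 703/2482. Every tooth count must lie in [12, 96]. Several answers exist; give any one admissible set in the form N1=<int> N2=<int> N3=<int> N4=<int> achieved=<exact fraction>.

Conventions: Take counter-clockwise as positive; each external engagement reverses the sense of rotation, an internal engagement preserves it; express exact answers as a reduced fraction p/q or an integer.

topology: fixed-axis compound train — 2 stages, target 703/2482
target = 703/2482 in lowest terms: an exact hit needs N1·N3 = k·703 and N2·N4 = k·2482 for one integer k, every count in [12, 96]; additionally prefer no 1:1 stage (N1 ≠ N2, N3 ≠ N4)
k = 1: N1·N3 = 703 = 19·37, N2·N4 = 2482 = 34·73
achieved = 19·37/(34·73) = 703/2482; |achieved − target| = 0 ≤ 703/248200 ✓

N1=19 N2=34 N3=37 N4=73 achieved=703/2482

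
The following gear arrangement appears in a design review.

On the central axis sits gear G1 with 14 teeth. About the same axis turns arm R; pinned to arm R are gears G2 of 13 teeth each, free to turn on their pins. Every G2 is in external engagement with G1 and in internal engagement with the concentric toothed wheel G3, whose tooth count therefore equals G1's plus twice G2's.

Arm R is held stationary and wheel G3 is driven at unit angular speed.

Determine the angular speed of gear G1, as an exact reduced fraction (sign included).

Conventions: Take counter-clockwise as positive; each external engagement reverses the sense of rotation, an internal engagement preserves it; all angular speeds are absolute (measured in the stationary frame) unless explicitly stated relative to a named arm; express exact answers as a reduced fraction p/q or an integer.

class = planetary set [G3 = 14+2·13 = 40; Willis about the carrier]
ring teeth: 14 + 2·13 = 40
14(ω_sun−ω_arm) = −40(ω_ring−ω_arm),  ω_arm = 0, ω_ring = 1
ω_sun = 0 − (40/14)(1−0) = -20/7
exact speed ratio = -20/7

-20/7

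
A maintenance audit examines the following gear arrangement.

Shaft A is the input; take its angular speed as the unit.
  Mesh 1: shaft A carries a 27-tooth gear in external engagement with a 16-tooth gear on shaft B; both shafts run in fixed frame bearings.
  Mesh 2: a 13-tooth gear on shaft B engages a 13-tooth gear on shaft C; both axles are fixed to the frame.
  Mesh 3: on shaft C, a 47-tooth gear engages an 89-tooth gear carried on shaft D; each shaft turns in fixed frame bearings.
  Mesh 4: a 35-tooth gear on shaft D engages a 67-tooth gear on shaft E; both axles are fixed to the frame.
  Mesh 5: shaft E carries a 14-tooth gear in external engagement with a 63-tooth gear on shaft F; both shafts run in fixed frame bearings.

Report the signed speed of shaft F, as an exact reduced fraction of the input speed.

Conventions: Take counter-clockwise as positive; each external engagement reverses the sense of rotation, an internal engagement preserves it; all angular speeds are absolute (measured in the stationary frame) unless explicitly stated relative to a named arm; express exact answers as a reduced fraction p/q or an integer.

5-mesh fixed-axis compound train (all bearings frame-fixed)
mesh 1 [27T→16T]: |ω|/ω_in = 1×27/16 = 27/16, sense flips to −
mesh 2 [13T→13T]: |ω|/ω_in = (27/16)×13/13 = 27/16, sense flips to +
mesh 3 [47T→89T]: |ω|/ω_in = (27/16)×47/89 = 1269/1424, sense flips to −
mesh 4 [35T→67T]: |ω|/ω_in = (1269/1424)×35/67 = 44415/95408, sense flips to +
mesh 5 [14T→63T]: |ω|/ω_in = (44415/95408)×14/63 = 4935/47704, sense flips to −
signed output speed (× input speed) = -4935/47704

-4935/47704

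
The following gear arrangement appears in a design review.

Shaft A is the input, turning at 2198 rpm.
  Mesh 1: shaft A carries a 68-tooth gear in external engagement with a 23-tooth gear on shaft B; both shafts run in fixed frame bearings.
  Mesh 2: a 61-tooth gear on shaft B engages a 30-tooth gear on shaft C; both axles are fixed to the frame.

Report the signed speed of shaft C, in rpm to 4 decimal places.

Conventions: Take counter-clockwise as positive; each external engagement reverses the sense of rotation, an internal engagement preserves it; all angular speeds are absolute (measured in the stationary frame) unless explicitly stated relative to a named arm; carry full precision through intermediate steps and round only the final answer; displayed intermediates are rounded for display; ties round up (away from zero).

+13213.4841 rpm

class = fixed-axis compound train [2 meshes; 2 ratios multiply, 2 sense flips]
mesh 1 [68T→23T]: ω = 2198.0000×68/23 = 6498.4348 rpm, sense flips to −
mesh 2 [61T→30T]: ω = 6498.4348×61/30 = 13213.4841 rpm, sense flips to +
signed output speed = +13213.4841 rpm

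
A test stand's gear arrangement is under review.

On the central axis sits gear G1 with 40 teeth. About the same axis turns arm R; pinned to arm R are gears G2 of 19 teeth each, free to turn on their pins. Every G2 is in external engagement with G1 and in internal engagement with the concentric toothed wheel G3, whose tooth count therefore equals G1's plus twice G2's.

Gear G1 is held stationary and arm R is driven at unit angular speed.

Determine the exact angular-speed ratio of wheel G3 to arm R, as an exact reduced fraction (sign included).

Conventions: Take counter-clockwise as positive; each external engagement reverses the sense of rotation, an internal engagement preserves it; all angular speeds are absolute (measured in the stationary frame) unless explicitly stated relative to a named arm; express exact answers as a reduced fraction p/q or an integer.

planetary set (40T centre, 19T on arm, 78T internal) — Willis relation
ring teeth: 40 + 2·19 = 78
40(ω_sun−ω_arm) = −78(ω_ring−ω_arm),  ω_sun = 0, ω_arm = 1
ω_ring = 1 − (40/78)(0−1) = 59/39
ω_out/ω_in = 59/39

59/39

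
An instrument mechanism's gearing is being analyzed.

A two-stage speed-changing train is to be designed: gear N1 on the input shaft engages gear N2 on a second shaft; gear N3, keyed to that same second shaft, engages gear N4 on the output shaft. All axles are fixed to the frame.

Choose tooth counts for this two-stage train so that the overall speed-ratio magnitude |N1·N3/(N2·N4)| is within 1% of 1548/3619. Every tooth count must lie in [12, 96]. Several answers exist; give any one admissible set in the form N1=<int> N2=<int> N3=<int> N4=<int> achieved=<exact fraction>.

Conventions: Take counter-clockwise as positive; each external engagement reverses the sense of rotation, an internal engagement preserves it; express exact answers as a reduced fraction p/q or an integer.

design class (target 1548/3619): fixed-axis compound train
target = 1548/3619 in lowest terms: an exact hit needs N1·N3 = k·1548 and N2·N4 = k·3619 for one integer k, every count in [12, 96]; additionally prefer no 1:1 stage (N1 ≠ N2, N3 ≠ N4)
k = 1: N1·N3 = 1548 = 18·86, N2·N4 = 3619 = 47·77
achieved = 18·86/(47·77) = 1548/3619; |achieved − target| = 0 ≤ 387/90475 ✓

N1=18 N2=47 N3=86 N4=77 achieved=1548/3619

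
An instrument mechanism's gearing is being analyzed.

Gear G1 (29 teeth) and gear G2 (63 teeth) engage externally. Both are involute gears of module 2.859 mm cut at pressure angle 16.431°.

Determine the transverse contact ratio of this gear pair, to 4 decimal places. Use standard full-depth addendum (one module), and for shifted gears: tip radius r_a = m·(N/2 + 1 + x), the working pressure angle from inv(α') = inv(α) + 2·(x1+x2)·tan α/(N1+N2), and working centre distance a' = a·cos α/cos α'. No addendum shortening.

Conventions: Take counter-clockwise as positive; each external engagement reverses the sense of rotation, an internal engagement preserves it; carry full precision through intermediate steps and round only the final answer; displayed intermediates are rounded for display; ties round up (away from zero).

recognized (one external pair, fixed centres): single-mesh tooth geometry, m = 2.859, N1 = 29, N2 = 63
base radii: r_b1 = 39.762502, r_b2 = 86.380607
tip radii: r_a1 = 44.314500, r_a2 = 92.917500
no profile shift: α' = α, a' = a
action lengths: √(r_a1²−r_b1²) = 19.563189, √(r_a2²−r_b2²) = 34.235252
base pitch p_b = π·m·cos α = 8.615006
CR = (19.563189 + 34.235252 − 131.514000·sin 16.43100°)/8.615006 = 1.926677
contact ratio ≈ 1.9267

1.9267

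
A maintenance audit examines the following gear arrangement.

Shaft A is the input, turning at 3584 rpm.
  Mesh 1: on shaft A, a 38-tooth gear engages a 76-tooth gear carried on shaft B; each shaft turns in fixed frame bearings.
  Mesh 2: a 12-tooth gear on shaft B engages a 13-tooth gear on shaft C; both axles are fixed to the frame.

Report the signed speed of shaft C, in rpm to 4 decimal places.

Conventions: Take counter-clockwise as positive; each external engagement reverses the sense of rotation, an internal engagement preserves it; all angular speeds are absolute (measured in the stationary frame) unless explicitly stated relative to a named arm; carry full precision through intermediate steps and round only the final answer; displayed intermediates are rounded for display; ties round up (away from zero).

2-mesh fixed-axis compound train (all bearings frame-fixed)
mesh 1 [38T→76T]: ω = 3584.0000×38/76 = 1792.0000 rpm, sense flips to −
mesh 2 [12T→13T]: ω = 1792.0000×12/13 = 1654.1538 rpm, sense flips to +
signed output speed = +1654.1538 rpm

+1654.1538 rpm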